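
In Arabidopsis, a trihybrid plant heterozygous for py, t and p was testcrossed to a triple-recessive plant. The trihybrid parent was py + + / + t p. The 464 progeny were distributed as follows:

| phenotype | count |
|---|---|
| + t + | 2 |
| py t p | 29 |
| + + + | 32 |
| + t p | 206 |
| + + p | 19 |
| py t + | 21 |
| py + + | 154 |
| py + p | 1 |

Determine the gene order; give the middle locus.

The two rarest classes, py + p and + t +, are the double crossovers. Comparing them with the parentals, only the p allele has switched, so p is the middle locus and the order is t – p – py.

p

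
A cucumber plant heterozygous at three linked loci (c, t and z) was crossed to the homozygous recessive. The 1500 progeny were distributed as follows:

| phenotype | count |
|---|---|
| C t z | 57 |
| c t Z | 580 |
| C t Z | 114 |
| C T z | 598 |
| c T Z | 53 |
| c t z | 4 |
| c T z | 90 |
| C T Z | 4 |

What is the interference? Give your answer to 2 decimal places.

0.52

The two most frequent reciprocal classes, C T z and c t Z, are the parental types, so the F1 was C T z / c t Z.
The two rarest classes, C T Z and c t z, are the double crossovers. Comparing them with the parentals, only the z allele has switched, so z is the middle locus and the order is t – z – c.
t–z: (110 + 8)/1500 = 0.0787; z–c: (204 + 8)/1500 = 0.1413.
Expected DCO frequency = 0.0787 × 0.1413 ≈ 0.01112; observed = 8/1500 ≈ 0.00533.
Coefficient of coincidence = 0.00533/0.01112 ≈ 0.48; interference = 1 − 0.48 = 0.52.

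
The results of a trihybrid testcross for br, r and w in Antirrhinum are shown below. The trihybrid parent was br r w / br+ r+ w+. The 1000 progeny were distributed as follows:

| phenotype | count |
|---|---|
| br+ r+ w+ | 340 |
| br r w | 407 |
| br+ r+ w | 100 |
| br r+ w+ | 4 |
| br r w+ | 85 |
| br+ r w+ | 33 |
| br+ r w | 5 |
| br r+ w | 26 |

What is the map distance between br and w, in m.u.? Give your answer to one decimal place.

The two rarest classes, br+ r w and br r+ w+, are the double crossovers. Comparing them with the parentals, only the br allele has switched, so br is the middle locus and the order is r – br – w.
Crossovers in the br–w interval produce the single-crossover classes br r w+ and br+ r+ w (85 + 100 = 185) plus the double crossovers (9).
RF(br–w) = (185 + 9) / 1000 = 194/1000 = 0.1940 → 19.4 m.u.

19.4 m.u.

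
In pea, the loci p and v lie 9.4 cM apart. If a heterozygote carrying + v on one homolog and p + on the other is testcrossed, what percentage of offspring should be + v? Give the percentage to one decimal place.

A map distance of 9.4 cM corresponds to a recombination frequency of 0.094.
The F1 is + v / p +, so + v is a parental gamete class with expected frequency (1 − r)/2 = 0.906/2 = 0.4530.
That is 0.4530 = 45.3% of the progeny.

45.3%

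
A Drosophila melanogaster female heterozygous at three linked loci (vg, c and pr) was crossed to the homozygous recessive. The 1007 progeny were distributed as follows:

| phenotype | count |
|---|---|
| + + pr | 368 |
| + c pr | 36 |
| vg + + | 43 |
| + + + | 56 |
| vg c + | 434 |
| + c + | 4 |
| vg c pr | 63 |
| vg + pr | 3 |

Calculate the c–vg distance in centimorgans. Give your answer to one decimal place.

8.5 centimorgans

The two most frequent reciprocal classes, + + pr and vg c +, are the parental types, so the F1 was + + pr / vg c +.
The two rarest classes, vg + pr and + c +, are the double crossovers. Comparing them with the parentals, only the vg allele has switched, so vg is the middle locus and the order is pr – vg – c.
Crossovers in the vg–c interval produce the single-crossover classes + c pr and vg + + (36 + 43 = 79) plus the double crossovers (7).
RF(vg–c) = (79 + 7) / 1007 = 86/1007 = 0.0854 → 8.5 centimorgans.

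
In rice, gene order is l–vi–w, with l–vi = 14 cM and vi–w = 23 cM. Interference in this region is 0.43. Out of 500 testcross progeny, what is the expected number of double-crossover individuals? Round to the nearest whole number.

Map distances give recombination frequencies of 0.140 and 0.230 for the two intervals.
With interference 0.43 (so coincidence = 0.57), expected double-crossover frequency = 0.140 × 0.230 × 0.57 = 0.01835.
Expected number = 0.01835 × 500 = 9.18 ≈ 9.

9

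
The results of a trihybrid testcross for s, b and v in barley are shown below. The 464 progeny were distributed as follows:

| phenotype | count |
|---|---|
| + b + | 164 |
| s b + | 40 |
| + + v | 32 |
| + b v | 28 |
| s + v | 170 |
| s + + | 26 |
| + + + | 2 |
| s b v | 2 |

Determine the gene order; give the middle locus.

The two most frequent reciprocal classes, + b + and s + v, are the parental types, so the F1 was + b + / s + v.
The two rarest classes, + + + and s b v, are the double crossovers. Comparing them with the parentals, only the b allele has switched, so b is the middle locus and the order is v – b – s.

b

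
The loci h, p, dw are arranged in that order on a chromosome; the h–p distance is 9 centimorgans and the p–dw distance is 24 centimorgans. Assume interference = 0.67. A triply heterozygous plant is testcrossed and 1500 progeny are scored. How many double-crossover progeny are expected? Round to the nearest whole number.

Map distances give recombination frequencies of 0.090 and 0.240 for the two intervals.
With interference 0.67 (so coincidence = 0.33), expected double-crossover frequency = 0.090 × 0.240 × 0.33 = 0.00713.
Expected number = 0.00713 × 1500 = 10.69 ≈ 11.

11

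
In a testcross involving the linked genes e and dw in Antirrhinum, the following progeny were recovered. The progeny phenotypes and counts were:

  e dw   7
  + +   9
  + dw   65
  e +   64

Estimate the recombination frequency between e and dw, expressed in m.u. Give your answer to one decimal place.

The two most frequent classes, + dw (65) and e + (64), are the parental types, so the F1 was + dw / e +.
The recombinant classes are + + and e dw: 9 + 7 = 16.
Recombination frequency = 16/145 = 0.1103 ≈ 11.0%, i.e. 11.0 m.u.

11.0 m.u.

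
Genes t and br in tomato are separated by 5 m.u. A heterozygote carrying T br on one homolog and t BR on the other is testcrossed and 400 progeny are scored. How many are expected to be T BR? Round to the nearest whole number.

A map distance of 5 m.u. corresponds to a recombination frequency of 0.050.
The F1 is T br / t BR, so T BR is a recombinant gamete class with expected frequency r/2 = 0.050/2 = 0.0250.
Expected number = 0.0250 × 400 = 10.00 ≈ 10.

10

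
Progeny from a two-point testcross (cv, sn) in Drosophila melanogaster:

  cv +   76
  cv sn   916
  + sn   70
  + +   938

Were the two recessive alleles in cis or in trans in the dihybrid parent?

The two most frequent classes are + + (938) and cv sn (916); these are the parental (non-recombinant) types.
So the F1 carried + + on one chromosome and cv sn on the other — the recessive alleles are on the same chromosome (cis / coupling).

cis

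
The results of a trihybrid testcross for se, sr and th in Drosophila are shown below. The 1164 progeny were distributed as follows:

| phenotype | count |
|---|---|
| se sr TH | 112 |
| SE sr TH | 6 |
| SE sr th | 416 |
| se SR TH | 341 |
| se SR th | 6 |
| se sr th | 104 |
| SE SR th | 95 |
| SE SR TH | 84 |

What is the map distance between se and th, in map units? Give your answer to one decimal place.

17.2 map units

The two most frequent reciprocal classes, se SR TH and SE sr th, are the parental types, so the F1 was se SR TH / SE sr th.
The two rarest classes, se SR th and SE sr TH, are the double crossovers. Comparing them with the parentals, only the th allele has switched, so th is the middle locus and the order is se – th – sr.
Crossovers in the se–th interval produce the single-crossover classes SE SR TH and se sr th (84 + 104 = 188) plus the double crossovers (12).
RF(se–th) = (188 + 12) / 1164 = 200/1164 = 0.1718 → 17.2 map units.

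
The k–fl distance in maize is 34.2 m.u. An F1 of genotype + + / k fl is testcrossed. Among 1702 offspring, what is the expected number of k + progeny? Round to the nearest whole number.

A map distance of 34.2 m.u. corresponds to a recombination frequency of 0.342.
The F1 is + + / k fl, so k + is a recombinant gamete class with expected frequency r/2 = 0.342/2 = 0.1710.
Expected number = 0.1710 × 1702 = 291.04 ≈ 291.

291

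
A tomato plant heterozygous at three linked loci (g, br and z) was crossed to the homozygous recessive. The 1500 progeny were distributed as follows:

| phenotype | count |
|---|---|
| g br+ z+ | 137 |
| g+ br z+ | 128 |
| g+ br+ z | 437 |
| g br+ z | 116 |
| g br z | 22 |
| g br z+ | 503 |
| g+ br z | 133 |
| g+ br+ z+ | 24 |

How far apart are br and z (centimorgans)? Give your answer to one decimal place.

21.1 centimorgans

The two most frequent reciprocal classes, g+ br+ z and g br z+, are the parental types, so the F1 was g+ br+ z / g br z+.
The two rarest classes, g+ br+ z+ and g br z, are the double crossovers. Comparing them with the parentals, only the z allele has switched, so z is the middle locus and the order is br – z – g.
Crossovers in the br–z interval produce the single-crossover classes g+ br z and g br+ z+ (133 + 137 = 270) plus the double crossovers (46).
RF(br–z) = (270 + 46) / 1500 = 316/1500 = 0.2107 → 21.1 centimorgans.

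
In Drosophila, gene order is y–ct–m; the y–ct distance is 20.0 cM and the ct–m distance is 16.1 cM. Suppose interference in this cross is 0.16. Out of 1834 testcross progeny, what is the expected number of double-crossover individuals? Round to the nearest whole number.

Map distances give recombination frequencies of 0.200 and 0.161 for the two intervals.
With interference 0.16 (so coincidence = 0.84), expected double-crossover frequency = 0.200 × 0.161 × 0.84 = 0.02705.
Expected number = 0.02705 × 1834 = 49.61 ≈ 50.

50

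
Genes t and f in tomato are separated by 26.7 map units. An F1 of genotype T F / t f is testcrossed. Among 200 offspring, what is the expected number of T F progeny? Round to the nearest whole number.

73

A map distance of 26.7 map units corresponds to a recombination frequency of 0.267.
The F1 is T F / t f, so T F is a parental gamete class with expected frequency (1 − r)/2 = 0.733/2 = 0.3665.
Expected number = 0.3665 × 200 = 73.30 ≈ 73.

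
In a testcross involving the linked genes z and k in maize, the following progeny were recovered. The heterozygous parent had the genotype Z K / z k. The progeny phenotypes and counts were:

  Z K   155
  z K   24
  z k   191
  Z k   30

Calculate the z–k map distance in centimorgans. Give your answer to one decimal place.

13.5 centimorgans

The recombinant classes are Z k and z K: 30 + 24 = 54.
Recombination frequency = 54/400 = 0.1350 ≈ 13.5%, i.e. 13.5 centimorgans.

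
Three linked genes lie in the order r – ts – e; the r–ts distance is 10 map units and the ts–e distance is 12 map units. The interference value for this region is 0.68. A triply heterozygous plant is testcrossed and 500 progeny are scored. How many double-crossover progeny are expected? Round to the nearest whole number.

2

Map distances give recombination frequencies of 0.100 and 0.120 for the two intervals.
With interference 0.68 (so coincidence = 0.32), expected double-crossover frequency = 0.100 × 0.120 × 0.32 = 0.00384.
Expected number = 0.00384 × 500 = 1.92 ≈ 2.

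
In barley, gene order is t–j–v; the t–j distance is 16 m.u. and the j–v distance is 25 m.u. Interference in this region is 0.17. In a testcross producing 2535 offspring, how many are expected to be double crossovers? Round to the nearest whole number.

84

Map distances give recombination frequencies of 0.160 and 0.250 for the two intervals.
With interference 0.17 (so coincidence = 0.83), expected double-crossover frequency = 0.160 × 0.250 × 0.83 = 0.03320.
Expected number = 0.03320 × 2535 = 84.16 ≈ 84.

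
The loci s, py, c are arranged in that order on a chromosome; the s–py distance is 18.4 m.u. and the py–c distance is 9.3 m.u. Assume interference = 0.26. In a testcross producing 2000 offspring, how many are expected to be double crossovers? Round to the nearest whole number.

25

Map distances give recombination frequencies of 0.184 and 0.093 for the two intervals.
With interference 0.26 (so coincidence = 0.74), expected double-crossover frequency = 0.184 × 0.093 × 0.74 = 0.01266.
Expected number = 0.01266 × 2000 = 25.33 ≈ 25.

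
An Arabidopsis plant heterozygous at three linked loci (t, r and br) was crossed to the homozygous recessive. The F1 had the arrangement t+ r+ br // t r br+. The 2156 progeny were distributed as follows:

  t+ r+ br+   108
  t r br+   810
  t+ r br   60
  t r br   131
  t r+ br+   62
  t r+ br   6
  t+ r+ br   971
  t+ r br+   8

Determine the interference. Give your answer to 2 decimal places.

0.12

The two rarest classes, t r+ br and t+ r br+, are the double crossovers. Comparing them with the parentals, only the t allele has switched, so t is the middle locus and the order is br – t – r.
br–t: (239 + 14)/2156 = 0.1173; t–r: (122 + 14)/2156 = 0.0631.
Expected DCO frequency = 0.1173 × 0.0631 ≈ 0.00740; observed = 14/2156 ≈ 0.00649.
Coefficient of coincidence = 0.00649/0.00740 ≈ 0.88; interference = 1 − 0.88 = 0.12.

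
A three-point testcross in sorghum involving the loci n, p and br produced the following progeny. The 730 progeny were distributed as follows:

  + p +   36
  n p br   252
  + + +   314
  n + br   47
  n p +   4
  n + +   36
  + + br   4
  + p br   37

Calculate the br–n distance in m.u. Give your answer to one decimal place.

The two most frequent reciprocal classes, n p br and + + +, are the parental types, so the F1 was n p br / + + +.
The two rarest classes, n p + and + + br, are the double crossovers. Comparing them with the parentals, only the br allele has switched, so br is the middle locus and the order is p – br – n.
Crossovers in the br–n interval produce the single-crossover classes + p br and n + + (37 + 36 = 73) plus the double crossovers (8).
RF(br–n) = (73 + 8) / 730 = 81/730 = 0.1110 → 11.1 m.u.

11.1 m.u.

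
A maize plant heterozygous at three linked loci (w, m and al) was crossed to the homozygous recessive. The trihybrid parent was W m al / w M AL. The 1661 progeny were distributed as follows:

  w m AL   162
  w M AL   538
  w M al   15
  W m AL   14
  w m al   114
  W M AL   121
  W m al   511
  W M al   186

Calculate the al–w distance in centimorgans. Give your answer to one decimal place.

15.9 centimorgans

The two rarest classes, W m AL and w M al, are the double crossovers. Comparing them with the parentals, only the al allele has switched, so al is the middle locus and the order is m – al – w.
Crossovers in the al–w interval produce the single-crossover classes w m al and W M AL (114 + 121 = 235) plus the double crossovers (29).
RF(al–w) = (235 + 29) / 1661 = 264/1661 = 0.1589 → 15.9 centimorgans.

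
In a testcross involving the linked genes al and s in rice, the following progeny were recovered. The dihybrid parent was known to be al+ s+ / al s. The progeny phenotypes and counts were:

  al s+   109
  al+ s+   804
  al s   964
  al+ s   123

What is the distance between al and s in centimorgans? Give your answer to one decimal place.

The recombinant classes are al+ s and al s+: 123 + 109 = 232.
Recombination frequency = 232/2000 = 0.1160 ≈ 11.6%, i.e. 11.6 centimorgans.

11.6 centimorgans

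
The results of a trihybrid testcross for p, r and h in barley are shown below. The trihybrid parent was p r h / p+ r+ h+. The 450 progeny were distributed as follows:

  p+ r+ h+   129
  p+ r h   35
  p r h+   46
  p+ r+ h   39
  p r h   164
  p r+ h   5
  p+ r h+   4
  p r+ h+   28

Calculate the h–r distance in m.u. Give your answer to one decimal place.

The two rarest classes, p r+ h and p+ r h+, are the double crossovers. Comparing them with the parentals, only the r allele has switched, so r is the middle locus and the order is h – r – p.
Crossovers in the h–r interval produce the single-crossover classes p r h+ and p+ r+ h (46 + 39 = 85) plus the double crossovers (9).
RF(h–r) = (85 + 9) / 450 = 94/450 = 0.2089 → 20.9 m.u.

20.9 m.u.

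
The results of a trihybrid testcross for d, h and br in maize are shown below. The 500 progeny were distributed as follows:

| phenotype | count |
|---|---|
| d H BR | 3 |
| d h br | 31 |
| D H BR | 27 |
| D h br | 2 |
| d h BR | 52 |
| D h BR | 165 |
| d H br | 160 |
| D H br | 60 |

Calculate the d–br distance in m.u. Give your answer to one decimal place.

The two most frequent reciprocal classes, D h BR and d H br, are the parental types, so the F1 was D h BR / d H br.
The two rarest classes, D h br and d H BR, are the double crossovers. Comparing them with the parentals, only the br allele has switched, so br is the middle locus and the order is h – br – d.
Crossovers in the br–d interval produce the single-crossover classes d h BR and D H br (52 + 60 = 112) plus the double crossovers (5).
RF(br–d) = (112 + 5) / 500 = 117/500 = 0.2340 → 23.4 m.u.

23.4 m.u.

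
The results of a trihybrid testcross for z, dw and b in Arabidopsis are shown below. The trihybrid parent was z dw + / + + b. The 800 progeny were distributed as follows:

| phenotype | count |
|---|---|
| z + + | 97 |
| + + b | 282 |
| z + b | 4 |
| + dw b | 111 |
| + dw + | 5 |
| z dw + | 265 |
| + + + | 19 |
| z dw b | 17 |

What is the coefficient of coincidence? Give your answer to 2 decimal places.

The two rarest classes, + dw + and z + b, are the double crossovers. Comparing them with the parentals, only the z allele has switched, so z is the middle locus and the order is dw – z – b.
dw–z: (208 + 9)/800 = 0.2712; z–b: (36 + 9)/800 = 0.0563.
Expected DCO frequency = 0.2712 × 0.0563 ≈ 0.01527; observed = 9/800 ≈ 0.01125.
Coefficient of coincidence = 0.01125/0.01527 ≈ 0.74.

0.74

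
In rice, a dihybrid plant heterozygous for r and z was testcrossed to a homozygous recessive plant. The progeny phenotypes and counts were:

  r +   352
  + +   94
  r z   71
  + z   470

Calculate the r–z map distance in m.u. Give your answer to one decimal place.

The two most frequent classes, + z (470) and r + (352), are the parental types, so the F1 was + z / r +.
The recombinant classes are + + and r z: 94 + 71 = 165.
Recombination frequency = 165/987 = 0.1672 ≈ 16.7%, i.e. 16.7 m.u.

16.7 m.u.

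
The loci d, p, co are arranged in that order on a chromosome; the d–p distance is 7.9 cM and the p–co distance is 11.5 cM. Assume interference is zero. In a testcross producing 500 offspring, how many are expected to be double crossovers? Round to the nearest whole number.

Map distances give recombination frequencies of 0.079 and 0.115 for the two intervals.
With no interference, expected double-crossover frequency = 0.079 × 0.115 = 0.00909.
Expected number = 0.00909 × 500 = 4.54 ≈ 5.

5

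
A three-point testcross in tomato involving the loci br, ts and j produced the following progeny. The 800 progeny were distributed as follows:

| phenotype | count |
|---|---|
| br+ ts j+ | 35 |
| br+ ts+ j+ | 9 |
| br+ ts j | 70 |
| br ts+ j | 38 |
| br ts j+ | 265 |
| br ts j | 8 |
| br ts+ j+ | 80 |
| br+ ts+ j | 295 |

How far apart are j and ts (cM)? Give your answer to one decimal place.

The two most frequent reciprocal classes, br ts j+ and br+ ts+ j, are the parental types, so the F1 was br ts j+ / br+ ts+ j.
The two rarest classes, br ts j and br+ ts+ j+, are the double crossovers. Comparing them with the parentals, only the j allele has switched, so j is the middle locus and the order is br – j – ts.
Crossovers in the j–ts interval produce the single-crossover classes br ts+ j+ and br+ ts j (80 + 70 = 150) plus the double crossovers (17).
RF(j–ts) = (150 + 17) / 800 = 167/800 = 0.2087 → 20.9 cM.

20.9 cM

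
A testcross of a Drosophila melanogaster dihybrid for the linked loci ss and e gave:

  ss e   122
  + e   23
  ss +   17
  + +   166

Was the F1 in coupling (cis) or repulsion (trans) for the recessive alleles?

The two most frequent classes are + + (166) and ss e (122); these are the parental (non-recombinant) types.
So the F1 carried + + on one chromosome and ss e on the other — the recessive alleles are on the same chromosome (cis / coupling).

cis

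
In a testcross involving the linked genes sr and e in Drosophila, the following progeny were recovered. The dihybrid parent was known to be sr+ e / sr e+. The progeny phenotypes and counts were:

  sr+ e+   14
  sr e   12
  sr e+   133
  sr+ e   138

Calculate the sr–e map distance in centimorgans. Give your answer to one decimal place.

The recombinant classes are sr+ e+ and sr e: 14 + 12 = 26.
Recombination frequency = 26/297 = 0.0875 ≈ 8.8%, i.e. 8.8 centimorgans.

8.8 centimorgans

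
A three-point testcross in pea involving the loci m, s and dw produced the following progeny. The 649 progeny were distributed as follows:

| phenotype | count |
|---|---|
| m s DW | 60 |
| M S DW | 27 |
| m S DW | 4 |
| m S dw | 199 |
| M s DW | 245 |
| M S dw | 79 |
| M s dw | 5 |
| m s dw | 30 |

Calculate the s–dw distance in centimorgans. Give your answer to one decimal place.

10.2 centimorgans

The two most frequent reciprocal classes, M s DW and m S dw, are the parental types, so the F1 was M s DW / m S dw.
The two rarest classes, M s dw and m S DW, are the double crossovers. Comparing them with the parentals, only the dw allele has switched, so dw is the middle locus and the order is m – dw – s.
Crossovers in the dw–s interval produce the single-crossover classes M S DW and m s dw (27 + 30 = 57) plus the double crossovers (9).
RF(dw–s) = (57 + 9) / 649 = 66/649 = 0.1017 → 10.2 centimorgans.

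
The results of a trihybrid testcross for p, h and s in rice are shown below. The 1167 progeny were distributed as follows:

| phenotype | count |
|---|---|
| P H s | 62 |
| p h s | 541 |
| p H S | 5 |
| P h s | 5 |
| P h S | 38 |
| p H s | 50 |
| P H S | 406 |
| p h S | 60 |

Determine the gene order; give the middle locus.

The two most frequent reciprocal classes, p h s and P H S, are the parental types, so the F1 was p h s / P H S.
The two rarest classes, P h s and p H S, are the double crossovers. Comparing them with the parentals, only the p allele has switched, so p is the middle locus and the order is h – p – s.

p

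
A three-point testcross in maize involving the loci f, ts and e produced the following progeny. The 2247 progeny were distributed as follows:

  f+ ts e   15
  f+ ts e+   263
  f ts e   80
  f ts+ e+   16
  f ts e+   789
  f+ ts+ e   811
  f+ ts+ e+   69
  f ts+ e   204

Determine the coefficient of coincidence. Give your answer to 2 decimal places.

0.78

The two most frequent reciprocal classes, f ts e+ and f+ ts+ e, are the parental types, so the F1 was f ts e+ / f+ ts+ e.
The two rarest classes, f ts+ e+ and f+ ts e, are the double crossovers. Comparing them with the parentals, only the ts allele has switched, so ts is the middle locus and the order is f – ts – e.
f–ts: (467 + 31)/2247 = 0.2216; ts–e: (149 + 31)/2247 = 0.0801.
Expected DCO frequency = 0.2216 × 0.0801 ≈ 0.01775; observed = 31/2247 ≈ 0.01380.
Coefficient of coincidence = 0.01380/0.01775 ≈ 0.78.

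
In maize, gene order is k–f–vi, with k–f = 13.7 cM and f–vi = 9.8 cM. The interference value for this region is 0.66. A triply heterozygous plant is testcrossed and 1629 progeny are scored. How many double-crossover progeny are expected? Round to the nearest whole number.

7

Map distances give recombination frequencies of 0.137 and 0.098 for the two intervals.
With interference 0.66 (so coincidence = 0.34), expected double-crossover frequency = 0.137 × 0.098 × 0.34 = 0.00456.
Expected number = 0.00456 × 1629 = 7.44 ≈ 7.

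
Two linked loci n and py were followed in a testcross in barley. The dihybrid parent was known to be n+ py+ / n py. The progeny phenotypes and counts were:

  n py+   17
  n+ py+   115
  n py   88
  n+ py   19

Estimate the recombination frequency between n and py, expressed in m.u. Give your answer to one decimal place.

15.1 m.u.

The recombinant classes are n+ py and n py+: 19 + 17 = 36.
Recombination frequency = 36/239 = 0.1506 ≈ 15.1%, i.e. 15.1 m.u.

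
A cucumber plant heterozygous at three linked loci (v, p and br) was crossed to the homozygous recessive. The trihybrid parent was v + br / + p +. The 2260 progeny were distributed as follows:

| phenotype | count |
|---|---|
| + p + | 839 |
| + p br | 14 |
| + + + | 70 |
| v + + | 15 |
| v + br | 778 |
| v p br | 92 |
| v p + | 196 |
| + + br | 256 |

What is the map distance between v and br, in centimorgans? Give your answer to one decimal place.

21.3 centimorgans

The two rarest classes, v + + and + p br, are the double crossovers. Comparing them with the parentals, only the br allele has switched, so br is the middle locus and the order is p – br – v.
Crossovers in the br–v interval produce the single-crossover classes + + br and v p + (256 + 196 = 452) plus the double crossovers (29).
RF(br–v) = (452 + 29) / 2260 = 481/2260 = 0.2128 → 21.3 centimorgans.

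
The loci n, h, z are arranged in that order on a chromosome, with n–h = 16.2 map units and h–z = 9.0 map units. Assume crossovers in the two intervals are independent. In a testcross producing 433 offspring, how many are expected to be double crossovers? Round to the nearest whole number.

6

Map distances give recombination frequencies of 0.162 and 0.090 for the two intervals.
With no interference, expected double-crossover frequency = 0.162 × 0.090 = 0.01458.
Expected number = 0.01458 × 433 = 6.31 ≈ 6.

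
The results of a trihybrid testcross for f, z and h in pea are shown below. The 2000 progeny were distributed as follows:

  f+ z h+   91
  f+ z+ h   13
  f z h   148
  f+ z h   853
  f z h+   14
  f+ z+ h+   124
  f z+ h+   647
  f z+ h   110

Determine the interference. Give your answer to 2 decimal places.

The two most frequent reciprocal classes, f+ z h and f z+ h+, are the parental types, so the F1 was f+ z h / f z+ h+.
The two rarest classes, f+ z+ h and f z h+, are the double crossovers. Comparing them with the parentals, only the z allele has switched, so z is the middle locus and the order is f – z – h.
f–z: (272 + 27)/2000 = 0.1495; z–h: (201 + 27)/2000 = 0.1140.
Expected DCO frequency = 0.1495 × 0.1140 ≈ 0.01704; observed = 27/2000 ≈ 0.01350.
Coefficient of coincidence = 0.01350/0.01704 ≈ 0.79; interference = 1 − 0.79 = 0.21.

0.21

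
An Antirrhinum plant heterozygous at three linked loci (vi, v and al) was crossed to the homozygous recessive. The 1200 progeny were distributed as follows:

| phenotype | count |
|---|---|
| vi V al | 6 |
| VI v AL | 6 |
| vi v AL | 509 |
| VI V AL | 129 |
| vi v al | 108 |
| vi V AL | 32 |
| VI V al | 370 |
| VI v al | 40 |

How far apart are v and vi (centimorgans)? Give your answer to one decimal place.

7.0 centimorgans

The two most frequent reciprocal classes, VI V al and vi v AL, are the parental types, so the F1 was VI V al / vi v AL.
The two rarest classes, vi V al and VI v AL, are the double crossovers. Comparing them with the parentals, only the vi allele has switched, so vi is the middle locus and the order is v – vi – al.
Crossovers in the v–vi interval produce the single-crossover classes VI v al and vi V AL (40 + 32 = 72) plus the double crossovers (12).
RF(v–vi) = (72 + 12) / 1200 = 84/1200 = 0.0700 → 7.0 centimorgans.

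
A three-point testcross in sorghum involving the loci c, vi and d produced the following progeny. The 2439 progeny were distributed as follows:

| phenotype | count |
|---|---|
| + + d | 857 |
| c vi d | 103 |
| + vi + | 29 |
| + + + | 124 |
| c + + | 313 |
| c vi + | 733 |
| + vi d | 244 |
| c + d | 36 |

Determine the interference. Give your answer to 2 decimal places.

The two most frequent reciprocal classes, + + d and c vi +, are the parental types, so the F1 was + + d / c vi +.
The two rarest classes, c + d and + vi +, are the double crossovers. Comparing them with the parentals, only the c allele has switched, so c is the middle locus and the order is vi – c – d.
vi–c: (557 + 65)/2439 = 0.2550; c–d: (227 + 65)/2439 = 0.1197.
Expected DCO frequency = 0.2550 × 0.1197 ≈ 0.03052; observed = 65/2439 ≈ 0.02665.
Coefficient of coincidence = 0.02665/0.03052 ≈ 0.87; interference = 1 − 0.87 = 0.13.

0.13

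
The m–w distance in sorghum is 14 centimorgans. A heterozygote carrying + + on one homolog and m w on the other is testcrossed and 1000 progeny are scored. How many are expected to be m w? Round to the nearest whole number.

A map distance of 14 centimorgans corresponds to a recombination frequency of 0.140.
The F1 is + + / m w, so m w is a parental gamete class with expected frequency (1 − r)/2 = 0.860/2 = 0.4300.
Expected number = 0.4300 × 1000 = 430.00 ≈ 430.

430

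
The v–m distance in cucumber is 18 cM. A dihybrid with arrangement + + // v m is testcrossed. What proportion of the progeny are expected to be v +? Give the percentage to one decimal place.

A map distance of 18 cM corresponds to a recombination frequency of 0.180.
The F1 is + + / v m, so v + is a recombinant gamete class with expected frequency r/2 = 0.180/2 = 0.0900.
That is 0.0900 = 9.0% of the progeny.

9.0%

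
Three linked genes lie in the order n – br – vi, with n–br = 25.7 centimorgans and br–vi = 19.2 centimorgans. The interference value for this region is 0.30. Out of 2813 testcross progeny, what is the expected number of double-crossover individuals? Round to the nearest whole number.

Map distances give recombination frequencies of 0.257 and 0.192 for the two intervals.
With interference 0.30 (so coincidence = 0.70), expected double-crossover frequency = 0.257 × 0.192 × 0.70 = 0.03454.
Expected number = 0.03454 × 2813 = 97.16 ≈ 97.

97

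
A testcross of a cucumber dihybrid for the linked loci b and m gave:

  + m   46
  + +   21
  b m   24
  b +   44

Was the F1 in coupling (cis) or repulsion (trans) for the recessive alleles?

trans

The two most frequent classes are + m (46) and b + (44); these are the parental (non-recombinant) types.
So the F1 carried + m on one chromosome and b + on the other — the recessive alleles are on opposite chromosomes (trans / repulsion).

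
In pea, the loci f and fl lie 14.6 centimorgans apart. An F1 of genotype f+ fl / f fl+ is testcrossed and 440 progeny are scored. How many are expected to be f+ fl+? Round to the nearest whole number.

A map distance of 14.6 centimorgans corresponds to a recombination frequency of 0.146.
The F1 is f+ fl / f fl+, so f+ fl+ is a recombinant gamete class with expected frequency r/2 = 0.146/2 = 0.0730.
Expected number = 0.0730 × 440 = 32.12 ≈ 32.

32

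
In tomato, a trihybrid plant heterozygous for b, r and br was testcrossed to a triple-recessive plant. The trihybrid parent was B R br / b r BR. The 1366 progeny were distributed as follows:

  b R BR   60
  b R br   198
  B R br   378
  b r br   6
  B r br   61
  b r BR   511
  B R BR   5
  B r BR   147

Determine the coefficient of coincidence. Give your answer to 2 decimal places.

The two rarest classes, B R BR and b r br, are the double crossovers. Comparing them with the parentals, only the br allele has switched, so br is the middle locus and the order is b – br – r.
b–br: (345 + 11)/1366 = 0.2606; br–r: (121 + 11)/1366 = 0.0966.
Expected DCO frequency = 0.2606 × 0.0966 ≈ 0.02517; observed = 11/1366 ≈ 0.00805.
Coefficient of coincidence = 0.00805/0.02517 ≈ 0.32.

0.32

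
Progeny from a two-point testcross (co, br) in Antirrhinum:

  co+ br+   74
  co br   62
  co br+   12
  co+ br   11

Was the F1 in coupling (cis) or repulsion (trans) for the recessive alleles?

The two most frequent classes are co+ br+ (74) and co br (62); these are the parental (non-recombinant) types.
So the F1 carried co+ br+ on one chromosome and co br on the other — the recessive alleles are on the same chromosome (cis / coupling).

cis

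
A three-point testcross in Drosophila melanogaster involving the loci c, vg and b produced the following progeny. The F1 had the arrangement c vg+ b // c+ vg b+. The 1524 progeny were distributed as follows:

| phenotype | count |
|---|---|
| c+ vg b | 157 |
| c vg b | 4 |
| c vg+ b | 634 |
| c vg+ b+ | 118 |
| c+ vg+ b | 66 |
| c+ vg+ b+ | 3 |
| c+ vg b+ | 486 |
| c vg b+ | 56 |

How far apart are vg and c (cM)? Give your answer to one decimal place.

8.5 cM

The two rarest classes, c vg b and c+ vg+ b+, are the double crossovers. Comparing them with the parentals, only the vg allele has switched, so vg is the middle locus and the order is c – vg – b.
Crossovers in the c–vg interval produce the single-crossover classes c+ vg+ b and c vg b+ (66 + 56 = 122) plus the double crossovers (7).
RF(c–vg) = (122 + 7) / 1524 = 129/1524 = 0.0846 → 8.5 cM.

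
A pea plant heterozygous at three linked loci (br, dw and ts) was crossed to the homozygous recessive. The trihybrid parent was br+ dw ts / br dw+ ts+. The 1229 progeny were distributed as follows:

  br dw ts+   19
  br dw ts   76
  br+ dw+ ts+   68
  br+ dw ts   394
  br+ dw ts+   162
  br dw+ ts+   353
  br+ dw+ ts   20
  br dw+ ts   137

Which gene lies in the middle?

dw

The two rarest classes, br+ dw+ ts and br dw ts+, are the double crossovers. Comparing them with the parentals, only the dw allele has switched, so dw is the middle locus and the order is br – dw – ts.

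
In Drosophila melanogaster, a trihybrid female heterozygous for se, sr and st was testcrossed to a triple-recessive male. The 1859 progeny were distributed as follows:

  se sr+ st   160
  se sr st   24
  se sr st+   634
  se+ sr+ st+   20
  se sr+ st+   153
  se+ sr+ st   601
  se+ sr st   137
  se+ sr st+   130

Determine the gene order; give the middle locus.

st

The two most frequent reciprocal classes, se+ sr+ st and se sr st+, are the parental types, so the F1 was se+ sr+ st / se sr st+.
The two rarest classes, se+ sr+ st+ and se sr st, are the double crossovers. Comparing them with the parentals, only the st allele has switched, so st is the middle locus and the order is sr – st – se.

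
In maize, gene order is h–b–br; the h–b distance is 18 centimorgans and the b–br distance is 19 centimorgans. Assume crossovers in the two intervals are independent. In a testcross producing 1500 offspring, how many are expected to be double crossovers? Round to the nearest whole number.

51

Map distances give recombination frequencies of 0.180 and 0.190 for the two intervals.
With no interference, expected double-crossover frequency = 0.180 × 0.190 = 0.03420.
Expected number = 0.03420 × 1500 = 51.30 ≈ 51.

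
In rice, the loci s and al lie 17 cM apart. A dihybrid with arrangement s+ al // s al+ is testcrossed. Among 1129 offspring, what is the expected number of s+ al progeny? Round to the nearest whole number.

469

A map distance of 17 cM corresponds to a recombination frequency of 0.170.
The F1 is s+ al / s al+, so s+ al is a parental gamete class with expected frequency (1 − r)/2 = 0.830/2 = 0.4150.
Expected number = 0.4150 × 1129 = 468.53 ≈ 469.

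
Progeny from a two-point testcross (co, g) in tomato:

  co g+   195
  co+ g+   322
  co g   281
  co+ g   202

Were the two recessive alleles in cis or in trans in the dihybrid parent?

cis

The two most frequent classes are co+ g+ (322) and co g (281); these are the parental (non-recombinant) types.
So the F1 carried co+ g+ on one chromosome and co g on the other — the recessive alleles are on the same chromosome (cis / coupling).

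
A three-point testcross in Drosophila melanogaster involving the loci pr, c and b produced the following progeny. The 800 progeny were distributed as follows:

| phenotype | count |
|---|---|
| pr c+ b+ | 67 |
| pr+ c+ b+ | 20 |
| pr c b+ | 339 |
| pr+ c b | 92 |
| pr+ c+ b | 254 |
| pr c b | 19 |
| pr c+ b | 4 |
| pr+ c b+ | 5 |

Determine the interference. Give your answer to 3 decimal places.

0.107

The two most frequent reciprocal classes, pr+ c+ b and pr c b+, are the parental types, so the F1 was pr+ c+ b / pr c b+.
The two rarest classes, pr c+ b and pr+ c b+, are the double crossovers. Comparing them with the parentals, only the pr allele has switched, so pr is the middle locus and the order is c – pr – b.
c–pr: (159 + 9)/800 = 0.2100; pr–b: (39 + 9)/800 = 0.0600.
Expected DCO frequency = 0.2100 × 0.0600 ≈ 0.01260; observed = 9/800 ≈ 0.01125.
Coefficient of coincidence = 0.01125/0.01260 ≈ 0.893; interference = 1 − 0.893 = 0.107.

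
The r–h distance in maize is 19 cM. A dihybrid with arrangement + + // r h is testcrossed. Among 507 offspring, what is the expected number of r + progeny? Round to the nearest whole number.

A map distance of 19 cM corresponds to a recombination frequency of 0.190.
The F1 is + + / r h, so r + is a recombinant gamete class with expected frequency r/2 = 0.190/2 = 0.0950.
Expected number = 0.0950 × 507 = 48.16 ≈ 48.

48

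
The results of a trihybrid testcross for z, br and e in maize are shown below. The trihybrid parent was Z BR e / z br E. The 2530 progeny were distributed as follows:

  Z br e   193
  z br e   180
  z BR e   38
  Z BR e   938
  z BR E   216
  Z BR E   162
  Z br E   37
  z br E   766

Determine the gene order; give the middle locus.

The two rarest classes, z BR e and Z br E, are the double crossovers. Comparing them with the parentals, only the z allele has switched, so z is the middle locus and the order is e – z – br.

z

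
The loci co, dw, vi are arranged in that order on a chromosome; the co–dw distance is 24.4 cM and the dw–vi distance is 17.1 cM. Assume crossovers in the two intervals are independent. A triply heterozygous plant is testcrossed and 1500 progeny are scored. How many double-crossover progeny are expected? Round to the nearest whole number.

Map distances give recombination frequencies of 0.244 and 0.171 for the two intervals.
With no interference, expected double-crossover frequency = 0.244 × 0.171 = 0.04172.
Expected number = 0.04172 × 1500 = 62.59 ≈ 63.

63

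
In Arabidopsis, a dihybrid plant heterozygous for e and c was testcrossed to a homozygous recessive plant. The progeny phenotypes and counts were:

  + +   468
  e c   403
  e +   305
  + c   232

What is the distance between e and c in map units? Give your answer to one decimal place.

38.1 map units

The two most frequent classes, + + (468) and e c (403), are the parental types, so the F1 was + + / e c.
The recombinant classes are + c and e +: 232 + 305 = 537.
Recombination frequency = 537/1408 = 0.3814 ≈ 38.1%, i.e. 38.1 map units.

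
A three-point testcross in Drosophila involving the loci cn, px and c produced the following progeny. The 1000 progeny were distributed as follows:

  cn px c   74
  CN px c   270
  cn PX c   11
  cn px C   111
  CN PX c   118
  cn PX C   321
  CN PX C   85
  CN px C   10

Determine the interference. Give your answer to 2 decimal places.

0.53

The two most frequent reciprocal classes, cn PX C and CN px c, are the parental types, so the F1 was cn PX C / CN px c.
The two rarest classes, cn PX c and CN px C, are the double crossovers. Comparing them with the parentals, only the c allele has switched, so c is the middle locus and the order is cn – c – px.
cn–c: (159 + 21)/1000 = 0.1800; c–px: (229 + 21)/1000 = 0.2500.
Expected DCO frequency = 0.1800 × 0.2500 ≈ 0.04500; observed = 21/1000 ≈ 0.02100.
Coefficient of coincidence = 0.02100/0.04500 ≈ 0.47; interference = 1 − 0.47 = 0.53.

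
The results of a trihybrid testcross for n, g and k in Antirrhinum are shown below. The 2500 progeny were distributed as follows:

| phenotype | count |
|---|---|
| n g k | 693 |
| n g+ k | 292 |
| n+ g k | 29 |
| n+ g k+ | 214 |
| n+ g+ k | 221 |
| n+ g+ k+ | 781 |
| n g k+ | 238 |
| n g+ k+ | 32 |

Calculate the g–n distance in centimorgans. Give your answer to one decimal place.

22.7 centimorgans

The two most frequent reciprocal classes, n g k and n+ g+ k+, are the parental types, so the F1 was n g k / n+ g+ k+.
The two rarest classes, n+ g k and n g+ k+, are the double crossovers. Comparing them with the parentals, only the n allele has switched, so n is the middle locus and the order is g – n – k.
Crossovers in the g–n interval produce the single-crossover classes n g+ k and n+ g k+ (292 + 214 = 506) plus the double crossovers (61).
RF(g–n) = (506 + 61) / 2500 = 567/2500 = 0.2268 → 22.7 centimorgans.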